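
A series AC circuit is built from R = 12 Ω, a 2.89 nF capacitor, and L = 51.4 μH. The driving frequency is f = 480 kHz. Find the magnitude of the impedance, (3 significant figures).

ω = 2πf = 3.016e+06 rad/s
X_L = ωL = 155 Ω
X_C = 1/(ωC) = 115 Ω
Net reactance X = X_L − X_C = 40.3 Ω
Z = 12.0 + j40.3 Ω
|Z| = √(12.0² + 40.3²) = 42.0 Ω

42.0 Ω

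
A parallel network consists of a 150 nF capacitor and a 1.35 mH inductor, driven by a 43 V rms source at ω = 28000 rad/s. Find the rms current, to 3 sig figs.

X_L = ωL = 37.8 Ω
X_C = 1/(ωC) = 238 Ω
Parallel: admittances add. Y = 1/(jωL) + jωC
Y = (0 − j0.0223) S
|Y| = 0.0223 S → |Z| = 1/|Y| = 44.9 Ω, ∠Z = −∠Y = 90.0°
I = V/|Z| = 43/44.9 = 957 mA

957 mA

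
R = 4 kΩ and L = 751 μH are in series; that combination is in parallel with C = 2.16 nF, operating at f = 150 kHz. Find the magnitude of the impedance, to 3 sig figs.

ω = 2πf = 942500 rad/s
X_L = ωL = 708 Ω
X_C = 1/(ωC) = 491 Ω
Branch 1 (R+jX_L): Z₁ = 4000 + j708 Ω, |Z₁| = 4060 Ω
Branch 2 (−jX_C): Z₂ = −j491 Ω
Parallel: Z = Z₁Z₂/(Z₁+Z₂), |Z| = 498 Ω, ∠Z = -83.1°

498 Ω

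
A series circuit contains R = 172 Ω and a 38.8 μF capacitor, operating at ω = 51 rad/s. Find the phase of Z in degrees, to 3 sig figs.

-71.2°

X_C = 1/(ωC) = 505 Ω
Z = 172 − j505 Ω
|Z| = √(172² + 505²) = 534 Ω
∠Z = arctan(-505/172) = -71.2°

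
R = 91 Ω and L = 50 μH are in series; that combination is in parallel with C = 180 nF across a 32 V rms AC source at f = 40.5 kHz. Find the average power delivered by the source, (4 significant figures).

11.04 W

ω = 2πf = 254500 rad/s
X_L = ωL = 12.72 Ω
X_C = 1/(ωC) = 21.83 Ω
Branch 1 (R+jX_L): Z₁ = 91.00 + j12.72 Ω, |Z₁| = 91.89 Ω
Branch 2 (−jX_C): Z₂ = −j21.83 Ω
Parallel: Z = Z₁Z₂/(Z₁+Z₂), |Z| = 21.93 Ω, ∠Z = -76.32°
I = V/|Z| = 1.459 A
P = VI cos φ = 32 × 1.459 × cos(-76.32°) = 11.04 W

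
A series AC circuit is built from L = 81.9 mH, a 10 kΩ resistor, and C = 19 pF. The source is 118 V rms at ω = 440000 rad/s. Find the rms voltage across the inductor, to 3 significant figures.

X_L = ωL = 36000 Ω
X_C = 1/(ωC) = 120000 Ω
Net reactance X = X_L − X_C = -83600 Ω
Z = 10000 − j83600 Ω
|Z| = √(10000² + 83600²) = 84200 Ω
I = V/|Z| = 1.40 mA
V_L = I·|Z_L| = 0.00140 × 36000 = 50.5 V

50.5 V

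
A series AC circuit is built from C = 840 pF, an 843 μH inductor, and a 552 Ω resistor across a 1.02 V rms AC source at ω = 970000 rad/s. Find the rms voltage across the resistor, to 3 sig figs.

X_L = ωL = 818 Ω
X_C = 1/(ωC) = 1230 Ω
Net reactance X = X_L − X_C = -410 Ω
Z = 552 − j410 Ω
|Z| = √(552² + 410²) = 687 Ω
I = V/|Z| = 1.48 mA
V_R = I·|Z_R| = 0.00148 × 552 = 0.819 V

0.819 V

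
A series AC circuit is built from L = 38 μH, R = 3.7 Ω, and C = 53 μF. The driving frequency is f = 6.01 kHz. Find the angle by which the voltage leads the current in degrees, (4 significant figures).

14.19°

ω = 2πf = 37760 rad/s
X_L = ωL = 1.435 Ω
X_C = 1/(ωC) = 0.4997 Ω
Net reactance X = X_L − X_C = 0.9353 Ω
Z = 3.700 + j0.9353 Ω
|Z| = √(3.700² + 0.9353²) = 3.816 Ω
∠Z = arctan(0.9353/3.700) = 14.19°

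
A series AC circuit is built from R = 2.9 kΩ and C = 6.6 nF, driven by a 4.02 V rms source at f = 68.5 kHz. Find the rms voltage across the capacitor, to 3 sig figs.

ω = 2πf = 430400 rad/s
X_C = 1/(ωC) = 352 Ω
Z = 2900 − j352 Ω
|Z| = √(2900² + 352²) = 2920 Ω
I = V/|Z| = 1.38 mA
V_C = I·|Z_C| = 0.00138 × 352 = 0.484 V

0.484 V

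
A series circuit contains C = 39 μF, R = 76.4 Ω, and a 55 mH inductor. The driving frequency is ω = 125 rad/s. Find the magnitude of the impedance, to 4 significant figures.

X_L = ωL = 6.875 Ω
X_C = 1/(ωC) = 205.1 Ω
Net reactance X = X_L − X_C = -198.3 Ω
Z = 76.40 − j198.3 Ω
|Z| = √(76.40² + 198.3²) = 212.5 Ω

212.5 Ω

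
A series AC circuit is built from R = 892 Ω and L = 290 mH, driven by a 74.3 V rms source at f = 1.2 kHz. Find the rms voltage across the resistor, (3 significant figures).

ω = 2πf = 7540 rad/s
X_L = ωL = 2190 Ω
Z = 892 + j2190 Ω
|Z| = √(892² + 2190²) = 2360 Ω
I = V/|Z| = 31.5 mA
V_R = I·|Z_R| = 0.0315 × 892 = 28.1 V

28.1 V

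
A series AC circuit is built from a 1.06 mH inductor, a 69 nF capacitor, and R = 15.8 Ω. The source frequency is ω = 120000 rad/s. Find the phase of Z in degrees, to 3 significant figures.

X_L = ωL = 127 Ω
X_C = 1/(ωC) = 121 Ω
Net reactance X = X_L − X_C = 6.43 Ω
Z = 15.8 + j6.43 Ω
|Z| = √(15.8² + 6.43²) = 17.1 Ω
∠Z = arctan(6.43/15.8) = 22.1°

22.1°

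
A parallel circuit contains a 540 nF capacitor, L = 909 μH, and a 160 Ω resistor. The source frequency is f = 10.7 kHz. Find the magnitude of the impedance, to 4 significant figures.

47.85 Ω

ω = 2πf = 67230 rad/s
X_L = ωL = 61.11 Ω
X_C = 1/(ωC) = 27.54 Ω
Parallel: admittances add. Y = 1/R + 1/(jωL) + jωC
Y = (0.006250 + j0.01994) S
|Y| = 0.02090 S → |Z| = 1/|Y| = 47.85 Ω, ∠Z = −∠Y = -72.60°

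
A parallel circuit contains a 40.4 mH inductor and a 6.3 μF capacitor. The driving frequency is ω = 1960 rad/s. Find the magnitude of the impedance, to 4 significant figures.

X_L = ωL = 79.18 Ω
X_C = 1/(ωC) = 80.98 Ω
Parallel: admittances add. Y = 1/(jωL) + jωC
Y = (0 − j0.0002808) S
|Y| = 0.0002808 S → |Z| = 1/|Y| = 3561 Ω, ∠Z = −∠Y = 90.00°

3561 Ω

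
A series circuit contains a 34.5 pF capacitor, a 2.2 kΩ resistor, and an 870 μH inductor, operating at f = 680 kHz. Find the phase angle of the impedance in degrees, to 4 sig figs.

ω = 2πf = 4.273e+06 rad/s
X_L = ωL = 3717 Ω
X_C = 1/(ωC) = 6784 Ω
Net reactance X = X_L − X_C = -3067 Ω
Z = 2200 − j3067 Ω
|Z| = √(2200² + 3067²) = 3774 Ω
∠Z = arctan(-3067/2200) = -54.35°

-54.35°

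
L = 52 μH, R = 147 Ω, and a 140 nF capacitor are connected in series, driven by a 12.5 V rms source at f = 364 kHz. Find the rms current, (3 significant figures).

66.8 mA

ω = 2πf = 2.287e+06 rad/s
X_L = ωL = 119 Ω
X_C = 1/(ωC) = 3.12 Ω
Net reactance X = X_L − X_C = 116 Ω
Z = 147 + j116 Ω
|Z| = √(147² + 116²) = 187 Ω
I = V/|Z| = 12.5/187 = 66.8 mA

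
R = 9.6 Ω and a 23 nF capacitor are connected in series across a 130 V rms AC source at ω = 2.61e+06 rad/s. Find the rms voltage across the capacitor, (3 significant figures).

X_C = 1/(ωC) = 16.7 Ω
Z = 9.60 − j16.7 Ω
|Z| = √(9.60² + 16.7²) = 19.2 Ω
I = V/|Z| = 6.76 A
V_C = I·|Z_C| = 6.76 × 16.7 = 113 V

113 V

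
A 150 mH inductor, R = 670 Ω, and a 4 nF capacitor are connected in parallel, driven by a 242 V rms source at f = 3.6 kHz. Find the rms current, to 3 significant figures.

365 mA

ω = 2πf = 22620 rad/s
X_L = ωL = 3390 Ω
X_C = 1/(ωC) = 11100 Ω
Parallel: admittances add. Y = 1/R + 1/(jωL) + jωC
Y = (0.00149 − j0.000204) S
|Y| = 0.00151 S → |Z| = 1/|Y| = 664 Ω, ∠Z = −∠Y = 7.79°
I = V/|Z| = 242/664 = 365 mA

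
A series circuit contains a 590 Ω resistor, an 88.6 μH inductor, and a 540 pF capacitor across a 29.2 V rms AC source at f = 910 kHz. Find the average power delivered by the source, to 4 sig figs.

ω = 2πf = 5.718e+06 rad/s
X_L = ωL = 506.6 Ω
X_C = 1/(ωC) = 323.9 Ω
Net reactance X = X_L − X_C = 182.7 Ω
Z = 590.0 + j182.7 Ω
|Z| = √(590.0² + 182.7²) = 617.6 Ω
∠Z = arctan(182.7/590.0) = 17.21°
I = V/|Z| = 47.28 mA
P = VI cos φ = 29.2 × 0.04728 × cos(17.21°) = 1.319 W

1.319 W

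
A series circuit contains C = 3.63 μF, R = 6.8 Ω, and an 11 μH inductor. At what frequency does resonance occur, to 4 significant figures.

ω₀ = 1/√(LC) = 1/√(1.1e-05 × 3.63e-06) = 158300 rad/s
f₀ = ω₀/(2π) = 25.19 kHz

25.19 kHz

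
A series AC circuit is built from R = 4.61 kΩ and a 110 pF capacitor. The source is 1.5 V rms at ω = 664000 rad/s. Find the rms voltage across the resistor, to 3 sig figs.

0.479 V

X_C = 1/(ωC) = 13700 Ω
Z = 4610 − j13700 Ω
|Z| = √(4610² + 13700²) = 14400 Ω
I = V/|Z| = 104 μA
V_R = I·|Z_R| = 0.000104 × 4610 = 0.479 V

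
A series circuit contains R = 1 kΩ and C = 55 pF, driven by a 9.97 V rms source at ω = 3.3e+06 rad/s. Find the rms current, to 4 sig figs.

1.780 mA

X_C = 1/(ωC) = 5510 Ω
Z = 1000 − j5510 Ω
|Z| = √(1000² + 5510²) = 5600 Ω
I = V/|Z| = 9.97/5600 = 1.780 mA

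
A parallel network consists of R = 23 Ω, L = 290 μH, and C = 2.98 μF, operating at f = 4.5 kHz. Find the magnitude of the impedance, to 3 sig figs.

ω = 2πf = 28270 rad/s
X_L = ωL = 8.20 Ω
X_C = 1/(ωC) = 11.9 Ω
Parallel: admittances add. Y = 1/R + 1/(jωL) + jωC
Y = (0.0435 − j0.0377) S
|Y| = 0.0575 S → |Z| = 1/|Y| = 17.4 Ω, ∠Z = −∠Y = 40.9°

17.4 Ω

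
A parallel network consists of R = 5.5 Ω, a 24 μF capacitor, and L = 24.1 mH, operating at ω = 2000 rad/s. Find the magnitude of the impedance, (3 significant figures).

5.44 Ω

X_L = ωL = 48.2 Ω
X_C = 1/(ωC) = 20.8 Ω
Parallel: admittances add. Y = 1/R + 1/(jωL) + jωC
Y = (0.182 + j0.0273) S
|Y| = 0.184 S → |Z| = 1/|Y| = 5.44 Ω, ∠Z = −∠Y = -8.52°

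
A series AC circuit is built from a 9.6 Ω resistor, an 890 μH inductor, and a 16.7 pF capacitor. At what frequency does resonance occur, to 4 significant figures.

1.305 MHz

ω₀ = 1/√(LC) = 1/√(0.00089 × 1.67e-11) = 8.203e+06 rad/s
f₀ = ω₀/(2π) = 1.305 MHz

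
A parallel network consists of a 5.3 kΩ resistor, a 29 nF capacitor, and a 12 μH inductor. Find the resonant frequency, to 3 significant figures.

ω₀ = 1/√(LC) = 1/√(1.2e-05 × 2.9e-08) = 1.695e+06 rad/s
f₀ = ω₀/(2π) = 270 kHz

270 kHz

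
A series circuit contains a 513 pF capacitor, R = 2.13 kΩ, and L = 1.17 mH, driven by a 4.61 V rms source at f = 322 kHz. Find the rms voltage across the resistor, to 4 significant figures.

ω = 2πf = 2.023e+06 rad/s
X_L = ωL = 2367 Ω
X_C = 1/(ωC) = 963.5 Ω
Net reactance X = X_L − X_C = 1404 Ω
Z = 2130 + j1404 Ω
|Z| = √(2130² + 1404²) = 2551 Ω
I = V/|Z| = 1.807 mA
V_R = I·|Z_R| = 0.001807 × 2130 = 3.849 V

3.849 V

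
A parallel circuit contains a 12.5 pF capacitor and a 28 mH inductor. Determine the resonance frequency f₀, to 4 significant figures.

ω₀ = 1/√(LC) = 1/√(0.028 × 1.25e-11) = 1.69e+06 rad/s
f₀ = ω₀/(2π) = 269.0 kHz

269.0 kHz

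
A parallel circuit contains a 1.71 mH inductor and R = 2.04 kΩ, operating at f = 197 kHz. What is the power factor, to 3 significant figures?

0.720

ω = 2πf = 1.238e+06 rad/s
X_L = ωL = 2120 Ω
Parallel: admittances add. Y = 1/R + 1/(jωL)
Y = (0.000490 − j0.000472) S
|Y| = 0.000681 S → |Z| = 1/|Y| = 1470 Ω, ∠Z = −∠Y = 43.9°
cos φ = cos(43.9°) = 0.720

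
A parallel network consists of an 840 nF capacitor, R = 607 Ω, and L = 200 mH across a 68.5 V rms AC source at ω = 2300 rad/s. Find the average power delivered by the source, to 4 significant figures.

7.730 W

X_L = ωL = 460.0 Ω
X_C = 1/(ωC) = 517.6 Ω
Parallel: admittances add. Y = 1/R + 1/(jωL) + jωC
Y = (0.001647 − j0.0002419) S
|Y| = 0.001665 S → |Z| = 1/|Y| = 600.6 Ω, ∠Z = −∠Y = 8.354°
I = V/|Z| = 114.1 mA
P = VI cos φ = 68.5 × 0.1141 × cos(8.354°) = 7.730 W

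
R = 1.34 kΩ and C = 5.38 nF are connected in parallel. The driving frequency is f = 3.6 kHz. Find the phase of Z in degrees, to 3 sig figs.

ω = 2πf = 22620 rad/s
X_C = 1/(ωC) = 8220 Ω
Parallel: admittances add. Y = 1/R + jωC
Y = (0.000746 + j0.000122) S
|Y| = 0.000756 S → |Z| = 1/|Y| = 1320 Ω, ∠Z = −∠Y = -9.26°

-9.26°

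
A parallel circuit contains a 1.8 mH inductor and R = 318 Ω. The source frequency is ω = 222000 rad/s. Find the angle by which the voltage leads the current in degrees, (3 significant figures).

X_L = ωL = 400 Ω
Parallel: admittances add. Y = 1/R + 1/(jωL)
Y = (0.00314 − j0.00250) S
|Y| = 0.00402 S → |Z| = 1/|Y| = 249 Ω, ∠Z = −∠Y = 38.5°

38.5°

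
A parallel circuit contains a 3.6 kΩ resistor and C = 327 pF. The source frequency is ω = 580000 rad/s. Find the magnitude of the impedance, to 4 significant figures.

2973 Ω

X_C = 1/(ωC) = 5273 Ω
Parallel: admittances add. Y = 1/R + jωC
Y = (0.0002778 + j0.0001897) S
|Y| = 0.0003364 S → |Z| = 1/|Y| = 2973 Ω, ∠Z = −∠Y = -34.32°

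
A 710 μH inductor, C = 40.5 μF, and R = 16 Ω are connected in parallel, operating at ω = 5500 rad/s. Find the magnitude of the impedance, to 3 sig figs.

14.1 Ω

X_L = ωL = 3.91 Ω
X_C = 1/(ωC) = 4.49 Ω
Parallel: admittances add. Y = 1/R + 1/(jωL) + jωC
Y = (0.0625 − j0.0333) S
|Y| = 0.0708 S → |Z| = 1/|Y| = 14.1 Ω, ∠Z = −∠Y = 28.1°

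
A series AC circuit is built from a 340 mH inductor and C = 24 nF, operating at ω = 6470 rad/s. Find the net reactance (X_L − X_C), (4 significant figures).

X_L = ωL = 2200 Ω
X_C = 1/(ωC) = 6440 Ω
X = 2200 − 6440 = -4240 Ω

-4240 Ω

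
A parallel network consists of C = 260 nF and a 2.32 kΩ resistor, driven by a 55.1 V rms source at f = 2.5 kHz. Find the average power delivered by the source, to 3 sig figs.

ω = 2πf = 15710 rad/s
X_C = 1/(ωC) = 245 Ω
Parallel: admittances add. Y = 1/R + jωC
Y = (0.000431 + j0.00408) S
|Y| = 0.00411 S → |Z| = 1/|Y| = 244 Ω, ∠Z = −∠Y = -84.0°
I = V/|Z| = 226 mA
P = VI cos φ = 55.1 × 0.226 × cos(-84.0°) = 1.31 W

1.31 W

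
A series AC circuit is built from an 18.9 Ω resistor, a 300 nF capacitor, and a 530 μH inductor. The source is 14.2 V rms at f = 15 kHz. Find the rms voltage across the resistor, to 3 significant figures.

ω = 2πf = 94250 rad/s
X_L = ωL = 50.0 Ω
X_C = 1/(ωC) = 35.4 Ω
Net reactance X = X_L − X_C = 14.6 Ω
Z = 18.9 + j14.6 Ω
|Z| = √(18.9² + 14.6²) = 23.9 Ω
I = V/|Z| = 595 mA
V_R = I·|Z_R| = 0.595 × 18.9 = 11.2 V

11.2 V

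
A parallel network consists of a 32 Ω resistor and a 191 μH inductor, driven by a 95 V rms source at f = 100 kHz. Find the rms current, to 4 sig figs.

ω = 2πf = 628300 rad/s
X_L = ωL = 120.0 Ω
Parallel: admittances add. Y = 1/R + 1/(jωL)
Y = (0.03125 − j0.008333) S
|Y| = 0.03234 S → |Z| = 1/|Y| = 30.92 Ω, ∠Z = −∠Y = 14.93°
I = V/|Z| = 95/30.92 = 3.072 A

3.072 A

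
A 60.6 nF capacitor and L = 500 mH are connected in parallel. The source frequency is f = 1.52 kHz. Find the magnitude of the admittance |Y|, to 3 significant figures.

ω = 2πf = 9550 rad/s
X_L = ωL = 4780 Ω
X_C = 1/(ωC) = 1730 Ω
Parallel: admittances add. Y = 1/(jωL) + jωC
Y = (0 + j0.000369) S
|Y| = 0.000369 S → |Z| = 1/|Y| = 2710 Ω, ∠Z = −∠Y = -90.0°

369 μS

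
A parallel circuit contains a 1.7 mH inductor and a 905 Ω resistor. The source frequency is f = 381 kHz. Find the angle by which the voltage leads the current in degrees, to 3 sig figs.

12.5°

ω = 2πf = 2.394e+06 rad/s
X_L = ωL = 4070 Ω
Parallel: admittances add. Y = 1/R + 1/(jωL)
Y = (0.00110 − j0.000246) S
|Y| = 0.00113 S → |Z| = 1/|Y| = 883 Ω, ∠Z = −∠Y = 12.5°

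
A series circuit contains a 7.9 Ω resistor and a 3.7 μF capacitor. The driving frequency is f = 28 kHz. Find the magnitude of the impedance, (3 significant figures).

ω = 2πf = 175900 rad/s
X_C = 1/(ωC) = 1.54 Ω
Z = 7.90 − j1.54 Ω
|Z| = √(7.90² + 1.54²) = 8.05 Ω

8.05 Ω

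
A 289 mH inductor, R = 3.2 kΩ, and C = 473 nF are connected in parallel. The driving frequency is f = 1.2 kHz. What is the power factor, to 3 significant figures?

0.100

ω = 2πf = 7540 rad/s
X_L = ωL = 2180 Ω
X_C = 1/(ωC) = 280 Ω
Parallel: admittances add. Y = 1/R + 1/(jωL) + jωC
Y = (0.000313 + j0.00311) S
|Y| = 0.00312 S → |Z| = 1/|Y| = 320 Ω, ∠Z = −∠Y = -84.3°
cos φ = cos(-84.3°) = 0.100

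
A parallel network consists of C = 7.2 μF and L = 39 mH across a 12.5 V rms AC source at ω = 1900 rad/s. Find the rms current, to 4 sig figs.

2.309 mA

X_L = ωL = 74.10 Ω
X_C = 1/(ωC) = 73.10 Ω
Parallel: admittances add. Y = 1/(jωL) + jωC
Y = (0 + j0.0001847) S
|Y| = 0.0001847 S → |Z| = 1/|Y| = 5414 Ω, ∠Z = −∠Y = -90.00°
I = V/|Z| = 12.5/5414 = 2.309 mA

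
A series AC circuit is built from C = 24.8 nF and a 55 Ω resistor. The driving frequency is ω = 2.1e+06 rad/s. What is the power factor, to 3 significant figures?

0.944

X_C = 1/(ωC) = 19.2 Ω
Z = 55.0 − j19.2 Ω
|Z| = √(55.0² + 19.2²) = 58.3 Ω
∠Z = arctan(-19.2/55.0) = -19.2°
cos φ = cos(-19.2°) = 0.944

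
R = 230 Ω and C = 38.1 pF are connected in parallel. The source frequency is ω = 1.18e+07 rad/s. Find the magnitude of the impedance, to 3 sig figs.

X_C = 1/(ωC) = 2220 Ω
Parallel: admittances add. Y = 1/R + jωC
Y = (0.00435 + j0.000450) S
|Y| = 0.00437 S → |Z| = 1/|Y| = 229 Ω, ∠Z = −∠Y = -5.90°

229 Ω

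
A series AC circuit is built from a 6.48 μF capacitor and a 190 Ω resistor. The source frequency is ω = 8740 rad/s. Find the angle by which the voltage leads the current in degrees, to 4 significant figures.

X_C = 1/(ωC) = 17.66 Ω
Z = 190.0 − j17.66 Ω
|Z| = √(190.0² + 17.66²) = 190.8 Ω
∠Z = arctan(-17.66/190.0) = -5.309°

-5.309°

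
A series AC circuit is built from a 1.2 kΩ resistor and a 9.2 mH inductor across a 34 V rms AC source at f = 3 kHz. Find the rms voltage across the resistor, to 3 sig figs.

ω = 2πf = 18850 rad/s
X_L = ωL = 173 Ω
Z = 1200 + j173 Ω
|Z| = √(1200² + 173²) = 1210 Ω
I = V/|Z| = 28.0 mA
V_R = I·|Z_R| = 0.0280 × 1200 = 33.7 V

33.7 V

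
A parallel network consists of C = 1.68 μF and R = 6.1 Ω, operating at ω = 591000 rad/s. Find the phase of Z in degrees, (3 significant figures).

X_C = 1/(ωC) = 1.01 Ω
Parallel: admittances add. Y = 1/R + jωC
Y = (0.164 + j0.993) S
|Y| = 1.01 S → |Z| = 1/|Y| = 0.994 Ω, ∠Z = −∠Y = -80.6°

-80.6°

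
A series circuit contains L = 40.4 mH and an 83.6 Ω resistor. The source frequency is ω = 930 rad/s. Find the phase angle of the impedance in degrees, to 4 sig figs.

24.20°

X_L = ωL = 37.57 Ω
Z = 83.60 + j37.57 Ω
|Z| = √(83.60² + 37.57²) = 91.65 Ω
∠Z = arctan(37.57/83.60) = 24.20°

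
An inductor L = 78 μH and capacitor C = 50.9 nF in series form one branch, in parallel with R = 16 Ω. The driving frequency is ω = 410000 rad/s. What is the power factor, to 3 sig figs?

X_L = ωL = 32.0 Ω
X_C = 1/(ωC) = 47.9 Ω
Branch 1: Z₁ = R = 16.0 Ω
Branch 2 (series LC): Z₂ = j(X_L − X_C) = −j15.9 Ω
Parallel: Z = Z₁Z₂/(Z₁+Z₂), |Z| = 11.3 Ω, ∠Z = -45.1°
cos φ = cos(-45.1°) = 0.706

0.706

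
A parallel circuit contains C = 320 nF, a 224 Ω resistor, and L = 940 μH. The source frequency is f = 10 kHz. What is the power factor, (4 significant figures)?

0.8149

ω = 2πf = 62830 rad/s
X_L = ωL = 59.06 Ω
X_C = 1/(ωC) = 49.74 Ω
Parallel: admittances add. Y = 1/R + 1/(jωL) + jωC
Y = (0.004464 + j0.003175) S
|Y| = 0.005478 S → |Z| = 1/|Y| = 182.5 Ω, ∠Z = −∠Y = -35.42°
cos φ = cos(-35.42°) = 0.8149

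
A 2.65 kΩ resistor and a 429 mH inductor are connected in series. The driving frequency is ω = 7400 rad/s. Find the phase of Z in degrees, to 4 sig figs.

X_L = ωL = 3175 Ω
Z = 2650 + j3175 Ω
|Z| = √(2650² + 3175²) = 4135 Ω
∠Z = arctan(3175/2650) = 50.15°

50.15°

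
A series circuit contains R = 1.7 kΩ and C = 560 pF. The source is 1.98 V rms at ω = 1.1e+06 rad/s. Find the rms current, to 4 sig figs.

842.3 μA

X_C = 1/(ωC) = 1623 Ω
Z = 1700 − j1623 Ω
|Z| = √(1700² + 1623²) = 2351 Ω
I = V/|Z| = 1.98/2351 = 842.3 μA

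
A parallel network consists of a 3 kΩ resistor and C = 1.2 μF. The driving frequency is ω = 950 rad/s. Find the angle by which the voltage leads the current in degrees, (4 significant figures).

-73.70°

X_C = 1/(ωC) = 877.2 Ω
Parallel: admittances add. Y = 1/R + jωC
Y = (0.0003333 + j0.001140) S
|Y| = 0.001188 S → |Z| = 1/|Y| = 841.9 Ω, ∠Z = −∠Y = -73.70°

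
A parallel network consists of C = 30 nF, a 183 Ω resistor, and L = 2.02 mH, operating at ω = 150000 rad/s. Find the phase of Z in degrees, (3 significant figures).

X_L = ωL = 303 Ω
X_C = 1/(ωC) = 222 Ω
Parallel: admittances add. Y = 1/R + 1/(jωL) + jωC
Y = (0.00546 + j0.00120) S
|Y| = 0.00559 S → |Z| = 1/|Y| = 179 Ω, ∠Z = −∠Y = -12.4°

-12.4°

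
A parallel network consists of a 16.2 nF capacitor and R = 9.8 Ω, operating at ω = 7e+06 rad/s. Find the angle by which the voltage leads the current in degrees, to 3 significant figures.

X_C = 1/(ωC) = 8.82 Ω
Parallel: admittances add. Y = 1/R + jωC
Y = (0.102 + j0.113) S
|Y| = 0.153 S → |Z| = 1/|Y| = 6.56 Ω, ∠Z = −∠Y = -48.0°

-48.0°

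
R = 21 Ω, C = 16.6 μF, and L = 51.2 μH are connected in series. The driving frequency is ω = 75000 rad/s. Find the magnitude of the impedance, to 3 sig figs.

X_L = ωL = 3.84 Ω
X_C = 1/(ωC) = 0.803 Ω
Net reactance X = X_L − X_C = 3.04 Ω
Z = 21.0 + j3.04 Ω
|Z| = √(21.0² + 3.04²) = 21.2 Ω

21.2 Ω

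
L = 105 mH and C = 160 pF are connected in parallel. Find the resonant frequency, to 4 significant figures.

ω₀ = 1/√(LC) = 1/√(0.105 × 1.6e-10) = 244000 rad/s
f₀ = ω₀/(2π) = 38.83 kHz

38.83 kHz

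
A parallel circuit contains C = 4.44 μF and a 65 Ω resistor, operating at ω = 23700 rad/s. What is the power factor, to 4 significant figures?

0.1447

X_C = 1/(ωC) = 9.503 Ω
Parallel: admittances add. Y = 1/R + jωC
Y = (0.01538 + j0.1052) S
|Y| = 0.1063 S → |Z| = 1/|Y| = 9.403 Ω, ∠Z = −∠Y = -81.68°
cos φ = cos(-81.68°) = 0.1447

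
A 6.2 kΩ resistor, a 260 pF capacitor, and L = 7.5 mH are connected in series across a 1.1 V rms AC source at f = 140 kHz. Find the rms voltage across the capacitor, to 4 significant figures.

ω = 2πf = 879600 rad/s
X_L = ωL = 6597 Ω
X_C = 1/(ωC) = 4372 Ω
Net reactance X = X_L − X_C = 2225 Ω
Z = 6200 + j2225 Ω
|Z| = √(6200² + 2225²) = 6587 Ω
I = V/|Z| = 167.0 μA
V_C = I·|Z_C| = 0.0001670 × 4372 = 0.7302 V

0.7302 V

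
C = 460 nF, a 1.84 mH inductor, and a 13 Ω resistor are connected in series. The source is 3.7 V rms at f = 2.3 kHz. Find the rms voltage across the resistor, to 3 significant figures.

0.386 V

ω = 2πf = 14450 rad/s
X_L = ωL = 26.6 Ω
X_C = 1/(ωC) = 150 Ω
Net reactance X = X_L − X_C = -124 Ω
Z = 13.0 − j124 Ω
|Z| = √(13.0² + 124²) = 125 Ω
I = V/|Z| = 29.7 mA
V_R = I·|Z_R| = 0.0297 × 13.0 = 0.386 V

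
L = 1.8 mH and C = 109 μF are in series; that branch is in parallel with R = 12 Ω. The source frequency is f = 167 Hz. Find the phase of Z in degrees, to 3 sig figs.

ω = 2πf = 1049 rad/s
X_L = ωL = 1.89 Ω
X_C = 1/(ωC) = 8.74 Ω
Branch 1: Z₁ = R = 12.0 Ω
Branch 2 (series LC): Z₂ = j(X_L − X_C) = −j6.85 Ω
Parallel: Z = Z₁Z₂/(Z₁+Z₂), |Z| = 5.95 Ω, ∠Z = -60.3°

-60.3°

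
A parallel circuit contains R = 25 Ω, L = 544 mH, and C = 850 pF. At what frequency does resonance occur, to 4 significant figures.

ω₀ = 1/√(LC) = 1/√(0.544 × 8.5e-10) = 46500 rad/s
f₀ = ω₀/(2π) = 7.401 kHz

7.401 kHz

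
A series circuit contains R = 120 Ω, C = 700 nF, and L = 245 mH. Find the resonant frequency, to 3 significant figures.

ω₀ = 1/√(LC) = 1/√(0.245 × 7e-07) = 2415 rad/s
f₀ = ω₀/(2π) = 384 Hz

384 Hz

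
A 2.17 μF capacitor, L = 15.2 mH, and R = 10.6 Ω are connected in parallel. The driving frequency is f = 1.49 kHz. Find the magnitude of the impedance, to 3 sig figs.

10.5 Ω

ω = 2πf = 9362 rad/s
X_L = ωL = 142 Ω
X_C = 1/(ωC) = 49.2 Ω
Parallel: admittances add. Y = 1/R + 1/(jωL) + jωC
Y = (0.0943 + j0.0133) S
|Y| = 0.0953 S → |Z| = 1/|Y| = 10.5 Ω, ∠Z = −∠Y = -8.02°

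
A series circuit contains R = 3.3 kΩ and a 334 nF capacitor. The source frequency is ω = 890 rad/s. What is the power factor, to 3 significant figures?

X_C = 1/(ωC) = 3360 Ω
Z = 3300 − j3360 Ω
|Z| = √(3300² + 3360²) = 4710 Ω
∠Z = arctan(-3360/3300) = -45.6°
cos φ = cos(-45.6°) = 0.700

0.700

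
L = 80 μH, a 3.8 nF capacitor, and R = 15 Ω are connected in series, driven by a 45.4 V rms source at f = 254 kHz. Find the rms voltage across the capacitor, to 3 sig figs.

ω = 2πf = 1.596e+06 rad/s
X_L = ωL = 128 Ω
X_C = 1/(ωC) = 165 Ω
Net reactance X = X_L − X_C = -37.2 Ω
Z = 15.0 − j37.2 Ω
|Z| = √(15.0² + 37.2²) = 40.1 Ω
I = V/|Z| = 1.13 A
V_C = I·|Z_C| = 1.13 × 165 = 187 V

187 V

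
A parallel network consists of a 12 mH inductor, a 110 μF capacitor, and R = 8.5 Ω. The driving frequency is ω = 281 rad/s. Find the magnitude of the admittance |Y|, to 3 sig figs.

X_L = ωL = 3.37 Ω
X_C = 1/(ωC) = 32.4 Ω
Parallel: admittances add. Y = 1/R + 1/(jωL) + jωC
Y = (0.118 − j0.266) S
|Y| = 0.291 S → |Z| = 1/|Y| = 3.44 Ω, ∠Z = −∠Y = 66.1°

291 mS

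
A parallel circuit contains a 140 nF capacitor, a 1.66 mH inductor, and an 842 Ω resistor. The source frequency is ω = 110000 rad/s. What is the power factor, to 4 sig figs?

X_L = ωL = 182.6 Ω
X_C = 1/(ωC) = 64.94 Ω
Parallel: admittances add. Y = 1/R + 1/(jωL) + jωC
Y = (0.001188 + j0.009924) S
|Y| = 0.009994 S → |Z| = 1/|Y| = 100.1 Ω, ∠Z = −∠Y = -83.18°
cos φ = cos(-83.18°) = 0.1188

0.1188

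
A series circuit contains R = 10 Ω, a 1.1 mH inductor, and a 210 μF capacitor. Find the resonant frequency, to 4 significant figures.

ω₀ = 1/√(LC) = 1/√(0.0011 × 0.00021) = 2081 rad/s
f₀ = ω₀/(2π) = 331.1 Hz

331.1 Hz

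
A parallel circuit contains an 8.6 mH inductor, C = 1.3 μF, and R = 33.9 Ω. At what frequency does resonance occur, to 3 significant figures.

ω₀ = 1/√(LC) = 1/√(0.0086 × 1.3e-06) = 9458 rad/s
f₀ = ω₀/(2π) = 1.51 kHz

1.51 kHz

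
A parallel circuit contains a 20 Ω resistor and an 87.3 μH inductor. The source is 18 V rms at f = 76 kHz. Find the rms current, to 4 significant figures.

998.2 mA

ω = 2πf = 477500 rad/s
X_L = ωL = 41.69 Ω
Parallel: admittances add. Y = 1/R + 1/(jωL)
Y = (0.05000 − j0.02399) S
|Y| = 0.05546 S → |Z| = 1/|Y| = 18.03 Ω, ∠Z = −∠Y = 25.63°
I = V/|Z| = 18/18.03 = 998.2 mA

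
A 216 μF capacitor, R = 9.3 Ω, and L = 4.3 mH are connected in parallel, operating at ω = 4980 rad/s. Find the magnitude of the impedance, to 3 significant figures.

0.967 Ω

X_L = ωL = 21.4 Ω
X_C = 1/(ωC) = 0.930 Ω
Parallel: admittances add. Y = 1/R + 1/(jωL) + jωC
Y = (0.108 + j1.03) S
|Y| = 1.03 S → |Z| = 1/|Y| = 0.967 Ω, ∠Z = −∠Y = -84.0°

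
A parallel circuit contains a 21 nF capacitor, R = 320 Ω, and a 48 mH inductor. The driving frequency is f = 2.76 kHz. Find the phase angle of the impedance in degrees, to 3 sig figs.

15.0°

ω = 2πf = 17340 rad/s
X_L = ωL = 832 Ω
X_C = 1/(ωC) = 2750 Ω
Parallel: admittances add. Y = 1/R + 1/(jωL) + jωC
Y = (0.00313 − j0.000837) S
|Y| = 0.00324 S → |Z| = 1/|Y| = 309 Ω, ∠Z = −∠Y = 15.0°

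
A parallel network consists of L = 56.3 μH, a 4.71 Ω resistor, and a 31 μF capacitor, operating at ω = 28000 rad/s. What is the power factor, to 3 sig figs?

0.673

X_L = ωL = 1.58 Ω
X_C = 1/(ωC) = 1.15 Ω
Parallel: admittances add. Y = 1/R + 1/(jωL) + jωC
Y = (0.212 + j0.234) S
|Y| = 0.316 S → |Z| = 1/|Y| = 3.17 Ω, ∠Z = −∠Y = -47.7°
cos φ = cos(-47.7°) = 0.673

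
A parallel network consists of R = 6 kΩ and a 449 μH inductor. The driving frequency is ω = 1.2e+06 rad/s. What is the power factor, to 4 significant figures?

0.08944

X_L = ωL = 538.8 Ω
Parallel: admittances add. Y = 1/R + 1/(jωL)
Y = (0.0001667 − j0.001856) S
|Y| = 0.001863 S → |Z| = 1/|Y| = 536.6 Ω, ∠Z = −∠Y = 84.87°
cos φ = cos(84.87°) = 0.08944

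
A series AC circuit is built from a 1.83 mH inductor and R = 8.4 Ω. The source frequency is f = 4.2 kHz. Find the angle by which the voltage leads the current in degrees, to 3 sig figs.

80.1°

ω = 2πf = 26390 rad/s
X_L = ωL = 48.3 Ω
Z = 8.40 + j48.3 Ω
|Z| = √(8.40² + 48.3²) = 49.0 Ω
∠Z = arctan(48.3/8.40) = 80.1°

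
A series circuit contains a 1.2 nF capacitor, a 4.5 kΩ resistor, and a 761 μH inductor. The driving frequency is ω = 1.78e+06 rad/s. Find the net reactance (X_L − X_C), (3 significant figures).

886 Ω

X_L = ωL = 1350 Ω
X_C = 1/(ωC) = 468 Ω
X = 1350 − 468 = 886 Ω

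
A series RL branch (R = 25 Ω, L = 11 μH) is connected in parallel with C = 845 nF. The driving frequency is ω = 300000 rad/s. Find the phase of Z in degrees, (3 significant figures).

-81.0°

X_L = ωL = 3.30 Ω
X_C = 1/(ωC) = 3.94 Ω
Branch 1 (R+jX_L): Z₁ = 25.0 + j3.30 Ω, |Z₁| = 25.2 Ω
Branch 2 (−jX_C): Z₂ = −j3.94 Ω
Parallel: Z = Z₁Z₂/(Z₁+Z₂), |Z| = 3.98 Ω, ∠Z = -81.0°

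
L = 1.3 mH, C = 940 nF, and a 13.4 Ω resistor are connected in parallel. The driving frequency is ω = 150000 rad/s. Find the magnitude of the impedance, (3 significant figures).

X_L = ωL = 195 Ω
X_C = 1/(ωC) = 7.09 Ω
Parallel: admittances add. Y = 1/R + 1/(jωL) + jωC
Y = (0.0746 + j0.136) S
|Y| = 0.155 S → |Z| = 1/|Y| = 6.45 Ω, ∠Z = −∠Y = -61.2°

6.45 Ω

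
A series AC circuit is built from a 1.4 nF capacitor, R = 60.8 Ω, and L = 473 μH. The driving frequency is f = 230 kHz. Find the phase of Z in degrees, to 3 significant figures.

ω = 2πf = 1.445e+06 rad/s
X_L = ωL = 684 Ω
X_C = 1/(ωC) = 494 Ω
Net reactance X = X_L − X_C = 189 Ω
Z = 60.8 + j189 Ω
|Z| = √(60.8² + 189²) = 199 Ω
∠Z = arctan(189/60.8) = 72.2°

72.2°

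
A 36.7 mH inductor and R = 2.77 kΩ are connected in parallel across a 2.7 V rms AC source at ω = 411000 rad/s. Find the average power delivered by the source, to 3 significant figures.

2.63 mW

X_L = ωL = 15100 Ω
Parallel: admittances add. Y = 1/R + 1/(jωL)
Y = (0.000361 − j6.63e-05) S
|Y| = 0.000367 S → |Z| = 1/|Y| = 2720 Ω, ∠Z = −∠Y = 10.4°
I = V/|Z| = 991 μA
P = VI cos φ = 2.7 × 0.000991 × cos(10.4°) = 2.63 mW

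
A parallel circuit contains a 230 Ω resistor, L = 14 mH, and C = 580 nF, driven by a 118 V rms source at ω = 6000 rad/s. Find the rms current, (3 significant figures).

X_L = ωL = 84.0 Ω
X_C = 1/(ωC) = 287 Ω
Parallel: admittances add. Y = 1/R + 1/(jωL) + jωC
Y = (0.00435 − j0.00842) S
|Y| = 0.00948 S → |Z| = 1/|Y| = 105 Ω, ∠Z = −∠Y = 62.7°
I = V/|Z| = 118/105 = 1.12 A

1.12 A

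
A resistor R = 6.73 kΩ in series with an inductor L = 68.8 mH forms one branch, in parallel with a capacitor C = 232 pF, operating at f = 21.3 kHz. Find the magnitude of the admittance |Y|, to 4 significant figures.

65.24 μS

ω = 2πf = 133800 rad/s
X_L = ωL = 9208 Ω
X_C = 1/(ωC) = 32210 Ω
Branch 1 (R+jX_L): Z₁ = 6730 + j9208 Ω, |Z₁| = 11400 Ω
Branch 2 (−jX_C): Z₂ = −j32210 Ω
Parallel: Z = Z₁Z₂/(Z₁+Z₂), |Z| = 15330 Ω, ∠Z = 37.53°
|Y| = 1/|Z| = 65.24 μS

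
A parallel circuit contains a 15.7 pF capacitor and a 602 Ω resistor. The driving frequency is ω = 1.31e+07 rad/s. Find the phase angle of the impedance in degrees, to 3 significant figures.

-7.06°

X_C = 1/(ωC) = 4860 Ω
Parallel: admittances add. Y = 1/R + jωC
Y = (0.00166 + j0.000206) S
|Y| = 0.00167 S → |Z| = 1/|Y| = 597 Ω, ∠Z = −∠Y = -7.06°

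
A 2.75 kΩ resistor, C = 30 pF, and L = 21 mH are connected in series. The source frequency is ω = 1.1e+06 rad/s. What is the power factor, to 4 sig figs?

X_L = ωL = 23100 Ω
X_C = 1/(ωC) = 30300 Ω
Net reactance X = X_L − X_C = -7203 Ω
Z = 2750 − j7203 Ω
|Z| = √(2750² + 7203²) = 7710 Ω
∠Z = arctan(-7203/2750) = -69.10°
cos φ = cos(-69.10°) = 0.3567

0.3567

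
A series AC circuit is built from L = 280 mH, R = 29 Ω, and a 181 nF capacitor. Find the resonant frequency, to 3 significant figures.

ω₀ = 1/√(LC) = 1/√(0.28 × 1.81e-07) = 4442 rad/s
f₀ = ω₀/(2π) = 707 Hz

707 Hz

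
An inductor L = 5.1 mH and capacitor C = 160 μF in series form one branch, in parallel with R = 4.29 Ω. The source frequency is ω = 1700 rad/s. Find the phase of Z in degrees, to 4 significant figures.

X_L = ωL = 8.670 Ω
X_C = 1/(ωC) = 3.676 Ω
Branch 1: Z₁ = R = 4.290 Ω
Branch 2 (series LC): Z₂ = j(X_L − X_C) = j4.994 Ω
Parallel: Z = Z₁Z₂/(Z₁+Z₂), |Z| = 3.254 Ω, ∠Z = 40.67°

40.67°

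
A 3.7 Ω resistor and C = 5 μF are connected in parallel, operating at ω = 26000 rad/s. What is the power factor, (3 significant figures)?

0.901

X_C = 1/(ωC) = 7.69 Ω
Parallel: admittances add. Y = 1/R + jωC
Y = (0.270 + j0.130) S
|Y| = 0.300 S → |Z| = 1/|Y| = 3.33 Ω, ∠Z = −∠Y = -25.7°
cos φ = cos(-25.7°) = 0.901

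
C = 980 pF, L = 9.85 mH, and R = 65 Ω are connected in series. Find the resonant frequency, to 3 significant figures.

51.2 kHz

ω₀ = 1/√(LC) = 1/√(0.00985 × 9.8e-10) = 321900 rad/s
f₀ = ω₀/(2π) = 51.2 kHz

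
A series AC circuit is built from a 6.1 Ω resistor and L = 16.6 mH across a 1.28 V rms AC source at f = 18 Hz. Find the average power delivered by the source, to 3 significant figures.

ω = 2πf = 113.1 rad/s
X_L = ωL = 1.88 Ω
Z = 6.10 + j1.88 Ω
|Z| = √(6.10² + 1.88²) = 6.38 Ω
∠Z = arctan(1.88/6.10) = 17.1°
I = V/|Z| = 201 mA
P = VI cos φ = 1.28 × 0.201 × cos(17.1°) = 245 mW

245 mW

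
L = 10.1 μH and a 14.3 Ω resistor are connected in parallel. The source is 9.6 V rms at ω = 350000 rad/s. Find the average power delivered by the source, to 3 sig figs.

X_L = ωL = 3.54 Ω
Parallel: admittances add. Y = 1/R + 1/(jωL)
Y = (0.0699 − j0.283) S
|Y| = 0.291 S → |Z| = 1/|Y| = 3.43 Ω, ∠Z = −∠Y = 76.1°
I = V/|Z| = 2.80 A
P = VI cos φ = 9.6 × 2.80 × cos(76.1°) = 6.44 W

6.44 W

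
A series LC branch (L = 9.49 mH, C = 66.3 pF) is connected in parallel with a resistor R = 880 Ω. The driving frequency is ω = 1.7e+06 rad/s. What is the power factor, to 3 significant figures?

0.993

X_L = ωL = 16100 Ω
X_C = 1/(ωC) = 8870 Ω
Branch 1: Z₁ = R = 880 Ω
Branch 2 (series LC): Z₂ = j(X_L − X_C) = j7260 Ω
Parallel: Z = Z₁Z₂/(Z₁+Z₂), |Z| = 874 Ω, ∠Z = 6.91°
cos φ = cos(6.91°) = 0.993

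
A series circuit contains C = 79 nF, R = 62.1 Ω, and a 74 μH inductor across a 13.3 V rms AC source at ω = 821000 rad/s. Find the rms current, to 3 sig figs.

X_L = ωL = 60.8 Ω
X_C = 1/(ωC) = 15.4 Ω
Net reactance X = X_L − X_C = 45.3 Ω
Z = 62.1 + j45.3 Ω
|Z| = √(62.1² + 45.3²) = 76.9 Ω
I = V/|Z| = 13.3/76.9 = 173 mA

173 mA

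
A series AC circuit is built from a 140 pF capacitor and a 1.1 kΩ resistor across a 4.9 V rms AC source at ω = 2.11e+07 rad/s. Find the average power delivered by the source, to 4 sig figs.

X_C = 1/(ωC) = 338.5 Ω
Z = 1100 − j338.5 Ω
|Z| = √(1100² + 338.5²) = 1151 Ω
∠Z = arctan(-338.5/1100) = -17.11°
I = V/|Z| = 4.257 mA
P = VI cos φ = 4.9 × 0.004257 × cos(-17.11°) = 19.94 mW

19.94 mW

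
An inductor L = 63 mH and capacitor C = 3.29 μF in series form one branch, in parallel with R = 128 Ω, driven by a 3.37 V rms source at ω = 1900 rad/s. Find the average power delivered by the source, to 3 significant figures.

88.7 mW

X_L = ωL = 120 Ω
X_C = 1/(ωC) = 160 Ω
Branch 1: Z₁ = R = 128 Ω
Branch 2 (series LC): Z₂ = j(X_L − X_C) = −j40.3 Ω
Parallel: Z = Z₁Z₂/(Z₁+Z₂), |Z| = 38.4 Ω, ∠Z = -72.5°
I = V/|Z| = 87.7 mA
P = VI cos φ = 3.37 × 0.0877 × cos(-72.5°) = 88.7 mW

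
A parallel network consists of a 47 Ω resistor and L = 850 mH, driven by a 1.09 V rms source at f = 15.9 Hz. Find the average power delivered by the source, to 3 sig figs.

ω = 2πf = 99.90 rad/s
X_L = ωL = 84.9 Ω
Parallel: admittances add. Y = 1/R + 1/(jωL)
Y = (0.0213 − j0.0118) S
|Y| = 0.0243 S → |Z| = 1/|Y| = 41.1 Ω, ∠Z = −∠Y = 29.0°
I = V/|Z| = 26.5 mA
P = VI cos φ = 1.09 × 0.0265 × cos(29.0°) = 25.3 mW

25.3 mW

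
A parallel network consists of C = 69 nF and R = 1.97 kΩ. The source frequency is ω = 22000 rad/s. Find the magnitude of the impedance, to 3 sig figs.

625 Ω

X_C = 1/(ωC) = 659 Ω
Parallel: admittances add. Y = 1/R + jωC
Y = (0.000508 + j0.00152) S
|Y| = 0.00160 S → |Z| = 1/|Y| = 625 Ω, ∠Z = −∠Y = -71.5°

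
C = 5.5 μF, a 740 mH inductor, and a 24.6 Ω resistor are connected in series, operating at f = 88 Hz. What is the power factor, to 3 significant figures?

0.293

ω = 2πf = 552.9 rad/s
X_L = ωL = 409 Ω
X_C = 1/(ωC) = 329 Ω
Net reactance X = X_L − X_C = 80.3 Ω
Z = 24.6 + j80.3 Ω
|Z| = √(24.6² + 80.3²) = 84.0 Ω
∠Z = arctan(80.3/24.6) = 73.0°
cos φ = cos(73.0°) = 0.293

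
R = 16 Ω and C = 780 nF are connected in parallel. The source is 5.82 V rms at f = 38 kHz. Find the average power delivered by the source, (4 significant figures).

2.117 W

ω = 2πf = 238800 rad/s
X_C = 1/(ωC) = 5.370 Ω
Parallel: admittances add. Y = 1/R + jωC
Y = (0.06250 + j0.1862) S
|Y| = 0.1964 S → |Z| = 1/|Y| = 5.091 Ω, ∠Z = −∠Y = -71.45°
I = V/|Z| = 1.143 A
P = VI cos φ = 5.82 × 1.143 × cos(-71.45°) = 2.117 W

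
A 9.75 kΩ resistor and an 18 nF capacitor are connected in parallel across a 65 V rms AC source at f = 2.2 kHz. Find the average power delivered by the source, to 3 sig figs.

433 mW

ω = 2πf = 13820 rad/s
X_C = 1/(ωC) = 4020 Ω
Parallel: admittances add. Y = 1/R + jωC
Y = (0.000103 + j0.000249) S
|Y| = 0.000269 S → |Z| = 1/|Y| = 3720 Ω, ∠Z = −∠Y = -67.6°
I = V/|Z| = 17.5 mA
P = VI cos φ = 65 × 0.0175 × cos(-67.6°) = 433 mW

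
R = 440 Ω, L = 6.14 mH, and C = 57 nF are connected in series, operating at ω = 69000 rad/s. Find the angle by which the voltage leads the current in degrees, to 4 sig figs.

X_L = ωL = 423.7 Ω
X_C = 1/(ωC) = 254.3 Ω
Net reactance X = X_L − X_C = 169.4 Ω
Z = 440.0 + j169.4 Ω
|Z| = √(440.0² + 169.4²) = 471.5 Ω
∠Z = arctan(169.4/440.0) = 21.06°

21.06°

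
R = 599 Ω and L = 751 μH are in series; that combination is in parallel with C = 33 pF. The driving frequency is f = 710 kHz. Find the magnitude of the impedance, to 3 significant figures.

6620 Ω

ω = 2πf = 4.461e+06 rad/s
X_L = ωL = 3350 Ω
X_C = 1/(ωC) = 6790 Ω
Branch 1 (R+jX_L): Z₁ = 599 + j3350 Ω, |Z₁| = 3400 Ω
Branch 2 (−jX_C): Z₂ = −j6790 Ω
Parallel: Z = Z₁Z₂/(Z₁+Z₂), |Z| = 6620 Ω, ∠Z = 70.0°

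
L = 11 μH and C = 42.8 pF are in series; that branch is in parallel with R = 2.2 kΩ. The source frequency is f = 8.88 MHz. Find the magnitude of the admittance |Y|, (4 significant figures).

5.149 mS

ω = 2πf = 5.579e+07 rad/s
X_L = ωL = 613.7 Ω
X_C = 1/(ωC) = 418.8 Ω
Branch 1: Z₁ = R = 2200 Ω
Branch 2 (series LC): Z₂ = j(X_L − X_C) = j195.0 Ω
Parallel: Z = Z₁Z₂/(Z₁+Z₂), |Z| = 194.2 Ω, ∠Z = 84.94°
|Y| = 1/|Z| = 5.149 mS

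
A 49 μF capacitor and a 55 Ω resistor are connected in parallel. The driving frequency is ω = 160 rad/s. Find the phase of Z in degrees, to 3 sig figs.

-23.3°

X_C = 1/(ωC) = 128 Ω
Parallel: admittances add. Y = 1/R + jωC
Y = (0.0182 + j0.00784) S
|Y| = 0.0198 S → |Z| = 1/|Y| = 50.5 Ω, ∠Z = −∠Y = -23.3°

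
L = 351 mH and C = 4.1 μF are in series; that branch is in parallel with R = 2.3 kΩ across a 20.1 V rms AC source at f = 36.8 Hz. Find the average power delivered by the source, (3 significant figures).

ω = 2πf = 231.2 rad/s
X_L = ωL = 81.2 Ω
X_C = 1/(ωC) = 1050 Ω
Branch 1: Z₁ = R = 2300 Ω
Branch 2 (series LC): Z₂ = j(X_L − X_C) = −j974 Ω
Parallel: Z = Z₁Z₂/(Z₁+Z₂), |Z| = 897 Ω, ∠Z = -67.1°
I = V/|Z| = 22.4 mA
P = VI cos φ = 20.1 × 0.0224 × cos(-67.1°) = 176 mW

176 mW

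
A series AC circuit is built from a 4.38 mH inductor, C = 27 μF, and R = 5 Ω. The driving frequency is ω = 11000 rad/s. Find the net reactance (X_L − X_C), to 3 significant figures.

X_L = ωL = 48.2 Ω
X_C = 1/(ωC) = 3.37 Ω
X = 48.2 − 3.37 = 44.8 Ω

44.8 Ω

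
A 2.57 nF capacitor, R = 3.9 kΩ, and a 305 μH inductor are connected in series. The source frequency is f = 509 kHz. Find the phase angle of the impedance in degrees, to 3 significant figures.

12.3°

ω = 2πf = 3.198e+06 rad/s
X_L = ωL = 975 Ω
X_C = 1/(ωC) = 122 Ω
Net reactance X = X_L − X_C = 854 Ω
Z = 3900 + j854 Ω
|Z| = √(3900² + 854²) = 3990 Ω
∠Z = arctan(854/3900) = 12.3°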